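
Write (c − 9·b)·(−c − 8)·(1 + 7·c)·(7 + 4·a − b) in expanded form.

(c − 9·b)·(−c − 8)·(1 + 7·c)·(7 + 4·a − b)
= (−c^2 − 8·c + 9·b·c + 72·b)·(1 + 7·c)·(7 + 4·a − b)    [distributive law]
= (−c^2 − 7·c^3 − 8·c − 56·c^2 + 9·b·c + 63·b·c^2 + 72·b + 504·b·c)·(7 + 4·a − b)    [distributive law]
= (−57·c^2 − 7·c^3 − 8·c + 513·b·c + 63·b·c^2 + 72·b)·(7 + 4·a − b)    [combine like terms]
= −399·c^2 − 228·a·c^2 + 57·b·c^2 − 49·c^3 − 28·a·c^3 + 7·b·c^3 − 56·c − 32·a·c + 8·b·c + 3591·b·c + 2052·a·b·c − 513·b^2·c + 441·b·c^2 + 252·a·b·c^2 − 63·b^2·c^2 + 504·b + 288·a·b − 72·b^2    [distributive law]
= −399·c^2 − 228·a·c^2 + 498·b·c^2 − 49·c^3 − 28·a·c^3 + 7·b·c^3 − 56·c − 32·a·c + 3599·b·c + 2052·a·b·c − 513·b^2·c + 252·a·b·c^2 − 63·b^2·c^2 + 504·b + 288·a·b − 72·b^2    [combine like terms]

−399·c^2 − 228·a·c^2 + 498·b·c^2 − 49·c^3 − 28·a·c^3 + 7·b·c^3 − 56·c − 32·a·c + 3599·b·c + 2052·a·b·c − 513·b^2·c + 252·a·b·c^2 − 63·b^2·c^2 + 504·b + 288·a·b − 72·b^2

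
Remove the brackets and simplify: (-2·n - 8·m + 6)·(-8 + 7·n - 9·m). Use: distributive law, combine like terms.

(-2·n - 8·m + 6)·(-8 + 7·n - 9·m)
= 16·n - 14·n² + 18·m·n + 64·m - 56·m·n + 72·m² - 48 + 42·n - 54·m    [distributive law]
= 58·n - 14·n² - 38·m·n + 10·m + 72·m² - 48    [combine like terms]

58·n - 14·n² - 38·m·n + 10·m + 72·m² - 48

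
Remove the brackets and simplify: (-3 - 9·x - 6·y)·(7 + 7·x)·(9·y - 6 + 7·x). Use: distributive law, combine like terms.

63·y + 126 + 357·x - 798·x·y - 210·x^2 - 861·x^2·y - 441·x^3 - 378·y^2 - 378·x·y^2

(-3 - 9·x - 6·y)·(7 + 7·x)·(9·y - 6 + 7·x)
= (-21 - 21·x - 63·x - 63·x^2 - 42·y - 42·x·y)·(9·y - 6 + 7·x)    [distributive law]
= (-21 - 84·x - 63·x^2 - 42·y - 42·x·y)·(9·y - 6 + 7·x)    [combine like terms]
= -189·y + 126 - 147·x - 756·x·y + 504·x - 588·x^2 - 567·x^2·y + 378·x^2 - 441·x^3 - 378·y^2 + 252·y - 294·x·y - 378·x·y^2 + 252·x·y - 294·x^2·y    [distributive law]
= 63·y + 126 + 357·x - 798·x·y - 210·x^2 - 861·x^2·y - 441·x^3 - 378·y^2 - 378·x·y^2    [combine like terms]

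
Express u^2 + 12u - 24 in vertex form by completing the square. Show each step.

(u + 6)^2 - 60

u^2 + 12u - 24
= u^2 + 12u + 36 - 36 - 24    [add and subtract 36]
= (u + 6)^2 - 36 - 24    [perfect-square identity]
= (u + 6)^2 - 60    [combine constants]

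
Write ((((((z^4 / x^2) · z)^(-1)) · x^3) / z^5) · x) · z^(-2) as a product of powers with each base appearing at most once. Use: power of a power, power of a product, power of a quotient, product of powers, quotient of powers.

x^6·z^(-12)

((((((z^4 / x^2) · z)^(-1)) · x^3) / z^5) · x) · z^(-2)
= ((((((z^4 / x^2)^(-1)) · (z^(-1))) · x^3) / z^5) · x) · z^(-2)    [power of a product]
= (((((((z^4)^(-1)) / ((x^2)^(-1))) · (z^(-1))) · x^3) / z^5) · x) · z^(-2)    [power of a quotient]
= (((((z^(-4) / ((x^2)^(-1))) · (z^(-1))) · x^3) / z^5) · x) · z^(-2)    [power of a power]
= (((((z^(-4) / x^(-2)) · (z^(-1))) · x^3) / z^5) · x) · z^(-2)    [power of a power]
= x^6·z^(-12)    [quotient of powers; product of powers]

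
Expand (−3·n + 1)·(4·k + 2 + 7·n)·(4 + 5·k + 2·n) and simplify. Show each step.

−35·k·n − 60·k^2·n − 129·k·n^2 + 8·n − 82·n^2 − 42·n^3 + 26·k + 20·k^2 + 8

(−3·n + 1)·(4·k + 2 + 7·n)·(4 + 5·k + 2·n)
= (−12·k·n − 6·n − 21·n^2 + 4·k + 2 + 7·n)·(4 + 5·k + 2·n)    [distributive law]
= (−12·k·n + n − 21·n^2 + 4·k + 2)·(4 + 5·k + 2·n)    [combine like terms]
= −48·k·n − 60·k^2·n − 24·k·n^2 + 4·n + 5·k·n + 2·n^2 − 84·n^2 − 105·k·n^2 − 42·n^3 + 16·k + 20·k^2 + 8·k·n + 8 + 10·k + 4·n    [distributive law]
= −35·k·n − 60·k^2·n − 129·k·n^2 + 8·n − 82·n^2 − 42·n^3 + 26·k + 20·k^2 + 8    [combine like terms]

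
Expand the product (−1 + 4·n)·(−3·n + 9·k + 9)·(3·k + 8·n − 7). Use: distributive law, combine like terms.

−207·k·n + 396·n^2 − 345·n − 27·k^2 + 36·k + 63 + 252·k·n^2 − 96·n^3 + 108·k^2·n

(−1 + 4·n)·(−3·n + 9·k + 9)·(3·k + 8·n − 7)
= (3·n − 9·k − 9 − 12·n^2 + 36·k·n + 36·n)·(3·k + 8·n − 7)    [distributive law]
= (39·n − 9·k − 9 − 12·n^2 + 36·k·n)·(3·k + 8·n − 7)    [combine like terms]
= 117·k·n + 312·n^2 − 273·n − 27·k^2 − 72·k·n + 63·k − 27·k − 72·n + 63 − 36·k·n^2 − 96·n^3 + 84·n^2 + 108·k^2·n + 288·k·n^2 − 252·k·n    [distributive law]
= −207·k·n + 396·n^2 − 345·n − 27·k^2 + 36·k + 63 + 252·k·n^2 − 96·n^3 + 108·k^2·n    [combine like terms]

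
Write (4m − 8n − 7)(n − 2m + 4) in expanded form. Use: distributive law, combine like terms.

20mn − 8m² + 30m − 8n² − 39n − 28

(4m − 8n − 7)(n − 2m + 4)
= 4mn − 8m² + 16m − 8n² + 16mn − 32n − 7n + 14m − 28    [distributive law]
= 20mn − 8m² + 30m − 8n² − 39n − 28    [combine like terms]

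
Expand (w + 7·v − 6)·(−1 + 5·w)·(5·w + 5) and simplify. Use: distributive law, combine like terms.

(w + 7·v − 6)·(−1 + 5·w)·(5·w + 5)
= (−w + 5·w^2 − 7·v + 35·v·w + 6 − 30·w)·(5·w + 5)    [distributive law]
= (−31·w + 5·w^2 − 7·v + 35·v·w + 6)·(5·w + 5)    [combine like terms]
= −155·w^2 − 155·w + 25·w^3 + 25·w^2 − 35·v·w − 35·v + 175·v·w^2 + 175·v·w + 30·w + 30    [distributive law]
= −130·w^2 − 125·w + 25·w^3 + 140·v·w − 35·v + 175·v·w^2 + 30    [combine like terms]

−130·w^2 − 125·w + 25·w^3 + 140·v·w − 35·v + 175·v·w^2 + 30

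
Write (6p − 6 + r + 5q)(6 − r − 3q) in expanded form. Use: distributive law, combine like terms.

(6p − 6 + r + 5q)(6 − r − 3q)
= 36p − 6pr − 18pq − 36 + 6r + 18q + 6r − r^2 − 3qr + 30q − 5qr − 15q^2    [distributive law]
= 36p − 6pr − 18pq − 36 + 12r + 48q − r^2 − 8qr − 15q^2    [combine like terms]

36p − 6pr − 18pq − 36 + 12r + 48q − r^2 − 8qr − 15q^2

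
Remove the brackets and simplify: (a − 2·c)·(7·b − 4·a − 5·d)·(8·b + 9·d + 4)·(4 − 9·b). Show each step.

−28·a·b^2 − 504·a·b^3 + 272·a·b·d − 207·a·b^2·d + 112·a·b + 16·a^2·b + 288·a^2·b^2 − 144·a^2·d + 324·a^2·b·d − 64·a^2 − 180·a·d^2 + 405·a·b·d^2 − 80·a·d + 56·b^2·c + 1008·b^3·c − 544·b·c·d + 414·b^2·c·d − 224·b·c − 32·a·b·c − 576·a·b^2·c + 288·a·c·d − 648·a·b·c·d + 128·a·c + 360·c·d^2 − 810·b·c·d^2 + 160·c·d

(a − 2·c)·(7·b − 4·a − 5·d)·(8·b + 9·d + 4)·(4 − 9·b)
= (7·a·b − 4·a^2 − 5·a·d − 14·b·c + 8·a·c + 10·c·d)·(8·b + 9·d + 4)·(4 − 9·b)    [distributive law]
= (56·a·b^2 + 63·a·b·d + 28·a·b − 32·a^2·b − 36·a^2·d − 16·a^2 − 40·a·b·d − 45·a·d^2 − 20·a·d − 112·b^2·c − 126·b·c·d − 56·b·c + 64·a·b·c + 72·a·c·d + 32·a·c + 80·b·c·d + 90·c·d^2 + 40·c·d)·(4 − 9·b)    [distributive law]
= (56·a·b^2 + 23·a·b·d + 28·a·b − 32·a^2·b − 36·a^2·d − 16·a^2 − 45·a·d^2 − 20·a·d − 112·b^2·c − 46·b·c·d − 56·b·c + 64·a·b·c + 72·a·c·d + 32·a·c + 90·c·d^2 + 40·c·d)·(4 − 9·b)    [combine like terms]
= 224·a·b^2 − 504·a·b^3 + 92·a·b·d − 207·a·b^2·d + 112·a·b − 252·a·b^2 − 128·a^2·b + 288·a^2·b^2 − 144·a^2·d + 324·a^2·b·d − 64·a^2 + 144·a^2·b − 180·a·d^2 + 405·a·b·d^2 − 80·a·d + 180·a·b·d − 448·b^2·c + 1008·b^3·c − 184·b·c·d + 414·b^2·c·d − 224·b·c + 504·b^2·c + 256·a·b·c − 576·a·b^2·c + 288·a·c·d − 648·a·b·c·d + 128·a·c − 288·a·b·c + 360·c·d^2 − 810·b·c·d^2 + 160·c·d − 360·b·c·d    [distributive law]
= −28·a·b^2 − 504·a·b^3 + 272·a·b·d − 207·a·b^2·d + 112·a·b + 16·a^2·b + 288·a^2·b^2 − 144·a^2·d + 324·a^2·b·d − 64·a^2 − 180·a·d^2 + 405·a·b·d^2 − 80·a·d + 56·b^2·c + 1008·b^3·c − 544·b·c·d + 414·b^2·c·d − 224·b·c − 32·a·b·c − 576·a·b^2·c + 288·a·c·d − 648·a·b·c·d + 128·a·c + 360·c·d^2 − 810·b·c·d^2 + 160·c·d    [combine like terms]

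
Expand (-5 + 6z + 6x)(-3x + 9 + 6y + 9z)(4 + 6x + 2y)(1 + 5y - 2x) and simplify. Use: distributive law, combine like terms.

(-5 + 6z + 6x)(-3x + 9 + 6y + 9z)(4 + 6x + 2y)(1 + 5y - 2x)
= (15x - 45 - 30y - 45z - 18xz + 54z + 36yz + 54z^2 - 18x^2 + 54x + 36xy + 54xz)(4 + 6x + 2y)(1 + 5y - 2x)    [distributive law]
= (69x - 45 - 30y + 9z + 36xz + 36yz + 54z^2 - 18x^2 + 36xy)(4 + 6x + 2y)(1 + 5y - 2x)    [combine like terms]
= (276x + 414x^2 + 138xy - 180 - 270x - 90y - 120y - 180xy - 60y^2 + 36z + 54xz + 18yz + 144xz + 216x^2z + 72xyz + 144yz + 216xyz + 72y^2z + 216z^2 + 324xz^2 + 108yz^2 - 72x^2 - 108x^3 - 36x^2y + 144xy + 216x^2y + 72xy^2)(1 + 5y - 2x)    [distributive law]
= (6x + 342x^2 + 102xy - 180 - 210y - 60y^2 + 36z + 198xz + 162yz + 216x^2z + 288xyz + 72y^2z + 216z^2 + 324xz^2 + 108yz^2 - 108x^3 + 180x^2y + 72xy^2)(1 + 5y - 2x)    [combine like terms]
= 6x + 30xy - 12x^2 + 342x^2 + 1710x^2y - 684x^3 + 102xy + 510xy^2 - 204x^2y - 180 - 900y + 360x - 210y - 1050y^2 + 420xy - 60y^2 - 300y^3 + 120xy^2 + 36z + 180yz - 72xz + 198xz + 990xyz - 396x^2z + 162yz + 810y^2z - 324xyz + 216x^2z + 1080x^2yz - 432x^3z + 288xyz + 1440xy^2z - 576x^2yz + 72y^2z + 360y^3z - 144xy^2z + 216z^2 + 1080yz^2 - 432xz^2 + 324xz^2 + 1620xyz^2 - 648x^2z^2 + 108yz^2 + 540y^2z^2 - 216xyz^2 - 108x^3 - 540x^3y + 216x^4 + 180x^2y + 900x^2y^2 - 360x^3y + 72xy^2 + 360xy^3 - 144x^2y^2    [distributive law]
= 366x + 552xy + 330x^2 + 1686x^2y - 792x^3 + 702xy^2 - 180 - 1110y - 1110y^2 - 300y^3 + 36z + 342yz + 126xz + 954xyz - 180x^2z + 882y^2z + 504x^2yz - 432x^3z + 1296xy^2z + 360y^3z + 216z^2 + 1188yz^2 - 108xz^2 + 1404xyz^2 - 648x^2z^2 + 540y^2z^2 - 900x^3y + 216x^4 + 756x^2y^2 + 360xy^3    [combine like terms]

366x + 552xy + 330x^2 + 1686x^2y - 792x^3 + 702xy^2 - 180 - 1110y - 1110y^2 - 300y^3 + 36z + 342yz + 126xz + 954xyz - 180x^2z + 882y^2z + 504x^2yz - 432x^3z + 1296xy^2z + 360y^3z + 216z^2 + 1188yz^2 - 108xz^2 + 1404xyz^2 - 648x^2z^2 + 540y^2z^2 - 900x^3y + 216x^4 + 756x^2y^2 + 360xy^3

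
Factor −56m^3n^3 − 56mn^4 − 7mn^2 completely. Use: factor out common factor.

−56m^3n^3 − 56mn^4 − 7mn^2
= 7(−8m^3n^3 − 8mn^4 − mn^2)    [factor out 7]
= 7mn^2(−8m^2n − 8n^2 − 1)    [factor out mn^2]

7mn^2(−8m^2n − 8n^2 − 1)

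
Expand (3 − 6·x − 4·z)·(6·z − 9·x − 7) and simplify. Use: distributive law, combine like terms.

46·z + 15·x − 21 + 54·x² − 24·z²

(3 − 6·x − 4·z)·(6·z − 9·x − 7)
= 18·z − 27·x − 21 − 36·x·z + 54·x² + 42·x − 24·z² + 36·x·z + 28·z    [distributive law]
= 46·z + 15·x − 21 + 54·x² − 24·z²    [combine like terms]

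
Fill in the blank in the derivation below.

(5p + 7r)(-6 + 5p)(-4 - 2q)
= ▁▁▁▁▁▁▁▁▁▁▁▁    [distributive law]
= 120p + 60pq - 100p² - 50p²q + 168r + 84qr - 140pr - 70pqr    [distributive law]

After distributive law, the bracketed line is:

(-30p + 25p² - 42r + 35pr)(-4 - 2q)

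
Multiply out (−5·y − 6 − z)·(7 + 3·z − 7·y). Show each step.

(−5·y − 6 − z)·(7 + 3·z − 7·y)
= −35·y − 15·y·z + 35·y^2 − 42 − 18·z + 42·y − 7·z − 3·z^2 + 7·y·z    [distributive law]
= 7·y − 8·y·z + 35·y^2 − 42 − 25·z − 3·z^2    [combine like terms]

7·y − 8·y·z + 35·y^2 − 42 − 25·z − 3·z^2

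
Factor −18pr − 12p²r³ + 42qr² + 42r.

−18pr − 12p²r³ + 42qr² + 42r
= 6(−3pr − 2p²r³ + 7qr² + 7r)    [factor out 6]
= 6r(−3p − 2p²r² + 7qr + 7)    [factor out r]

6r(−3p − 2p²r² + 7qr + 7)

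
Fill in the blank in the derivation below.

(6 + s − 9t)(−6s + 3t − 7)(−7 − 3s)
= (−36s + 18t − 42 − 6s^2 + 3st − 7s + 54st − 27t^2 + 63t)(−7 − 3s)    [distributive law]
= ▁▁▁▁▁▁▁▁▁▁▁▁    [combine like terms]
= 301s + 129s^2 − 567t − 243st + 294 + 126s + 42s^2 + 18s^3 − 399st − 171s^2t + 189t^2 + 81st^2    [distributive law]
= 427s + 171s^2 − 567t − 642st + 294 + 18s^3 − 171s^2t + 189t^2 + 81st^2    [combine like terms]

After combine like terms, the bracketed line is:

(−43s + 81t − 42 − 6s^2 + 57st − 27t^2)(−7 − 3s)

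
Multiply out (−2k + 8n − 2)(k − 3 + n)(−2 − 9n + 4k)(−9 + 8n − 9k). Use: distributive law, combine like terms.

−324k^2 + 1150k^2n − 108k^3 + 534k^2n^2 − 442k^3n + 72k^4 − 36k + 1514kn − 2980kn^2 + 472kn^3 − 78n − 1978n^2 + 2392n^3 − 576n^4 + 108

(−2k + 8n − 2)(k − 3 + n)(−2 − 9n + 4k)(−9 + 8n − 9k)
= (−2k^2 + 6k − 2kn + 8kn − 24n + 8n^2 − 2k + 6 − 2n)(−2 − 9n + 4k)(−9 + 8n − 9k)    [distributive law]
= (−2k^2 + 4k + 6kn − 26n + 8n^2 + 6)(−2 − 9n + 4k)(−9 + 8n − 9k)    [combine like terms]
= (4k^2 + 18k^2n − 8k^3 − 8k − 36kn + 16k^2 − 12kn − 54kn^2 + 24k^2n + 52n + 234n^2 − 104kn − 16n^2 − 72n^3 + 32kn^2 − 12 − 54n + 24k)(−9 + 8n − 9k)    [distributive law]
= (20k^2 + 42k^2n − 8k^3 + 16k − 152kn − 22kn^2 − 2n + 218n^2 − 72n^3 − 12)(−9 + 8n − 9k)    [combine like terms]
= −180k^2 + 160k^2n − 180k^3 − 378k^2n + 336k^2n^2 − 378k^3n + 72k^3 − 64k^3n + 72k^4 − 144k + 128kn − 144k^2 + 1368kn − 1216kn^2 + 1368k^2n + 198kn^2 − 176kn^3 + 198k^2n^2 + 18n − 16n^2 + 18kn − 1962n^2 + 1744n^3 − 1962kn^2 + 648n^3 − 576n^4 + 648kn^3 + 108 − 96n + 108k    [distributive law]
= −324k^2 + 1150k^2n − 108k^3 + 534k^2n^2 − 442k^3n + 72k^4 − 36k + 1514kn − 2980kn^2 + 472kn^3 − 78n − 1978n^2 + 2392n^3 − 576n^4 + 108    [combine like terms]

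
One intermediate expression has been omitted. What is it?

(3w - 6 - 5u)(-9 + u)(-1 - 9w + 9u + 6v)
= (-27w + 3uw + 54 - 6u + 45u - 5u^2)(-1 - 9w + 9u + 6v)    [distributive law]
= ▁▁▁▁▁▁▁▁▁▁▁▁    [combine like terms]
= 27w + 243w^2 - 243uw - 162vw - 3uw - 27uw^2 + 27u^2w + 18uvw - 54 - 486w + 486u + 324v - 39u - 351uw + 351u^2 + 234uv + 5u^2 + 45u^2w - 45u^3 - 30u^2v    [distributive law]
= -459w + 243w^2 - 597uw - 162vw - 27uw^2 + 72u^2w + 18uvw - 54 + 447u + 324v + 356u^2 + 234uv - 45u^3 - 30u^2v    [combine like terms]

After combine like terms, the bracketed line is:

(-27w + 3uw + 54 + 39u - 5u^2)(-1 - 9w + 9u + 6v)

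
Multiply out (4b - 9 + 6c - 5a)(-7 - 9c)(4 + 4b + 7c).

140b - 112b^2 - 184bc - 144b^2c - 468bc^2 + 252 + 597c + 57c^2 - 378c^3 + 140a + 140ab + 425ac + 180abc + 315ac^2

(4b - 9 + 6c - 5a)(-7 - 9c)(4 + 4b + 7c)
= (-28b - 36bc + 63 + 81c - 42c - 54c^2 + 35a + 45ac)(4 + 4b + 7c)    [distributive law]
= (-28b - 36bc + 63 + 39c - 54c^2 + 35a + 45ac)(4 + 4b + 7c)    [combine like terms]
= -112b - 112b^2 - 196bc - 144bc - 144b^2c - 252bc^2 + 252 + 252b + 441c + 156c + 156bc + 273c^2 - 216c^2 - 216bc^2 - 378c^3 + 140a + 140ab + 245ac + 180ac + 180abc + 315ac^2    [distributive law]
= 140b - 112b^2 - 184bc - 144b^2c - 468bc^2 + 252 + 597c + 57c^2 - 378c^3 + 140a + 140ab + 425ac + 180abc + 315ac^2    [combine like terms]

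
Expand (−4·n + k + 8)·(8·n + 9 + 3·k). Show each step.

(−4·n + k + 8)·(8·n + 9 + 3·k)
= −32·n² − 36·n − 12·k·n + 8·k·n + 9·k + 3·k² + 64·n + 72 + 24·k    [distributive law]
= −32·n² + 28·n − 4·k·n + 33·k + 3·k² + 72    [combine like terms]

−32·n² + 28·n − 4·k·n + 33·k + 3·k² + 72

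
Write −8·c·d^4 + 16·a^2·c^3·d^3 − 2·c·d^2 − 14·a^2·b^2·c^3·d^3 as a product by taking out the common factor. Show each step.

−8·c·d^4 + 16·a^2·c^3·d^3 − 2·c·d^2 − 14·a^2·b^2·c^3·d^3
= 2(−4·c·d^4 + 8·a^2·c^3·d^3 − c·d^2 − 7·a^2·b^2·c^3·d^3)    [factor out 2]
= 2·c·d^2(−4·d^2 + 8·a^2·c^2·d − 1 − 7·a^2·b^2·c^2·d)    [factor out c·d^2]

2·c·d^2(−4·d^2 + 8·a^2·c^2·d − 1 − 7·a^2·b^2·c^2·d)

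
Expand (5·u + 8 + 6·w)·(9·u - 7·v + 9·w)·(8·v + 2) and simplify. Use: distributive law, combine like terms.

(5·u + 8 + 6·w)·(9·u - 7·v + 9·w)·(8·v + 2)
= (45·u^2 - 35·u·v + 45·u·w + 72·u - 56·v + 72·w + 54·u·w - 42·v·w + 54·w^2)·(8·v + 2)    [distributive law]
= (45·u^2 - 35·u·v + 99·u·w + 72·u - 56·v + 72·w - 42·v·w + 54·w^2)·(8·v + 2)    [combine like terms]
= 360·u^2·v + 90·u^2 - 280·u·v^2 - 70·u·v + 792·u·v·w + 198·u·w + 576·u·v + 144·u - 448·v^2 - 112·v + 576·v·w + 144·w - 336·v^2·w - 84·v·w + 432·v·w^2 + 108·w^2    [distributive law]
= 360·u^2·v + 90·u^2 - 280·u·v^2 + 506·u·v + 792·u·v·w + 198·u·w + 144·u - 448·v^2 - 112·v + 492·v·w + 144·w - 336·v^2·w + 432·v·w^2 + 108·w^2    [combine like terms]

360·u^2·v + 90·u^2 - 280·u·v^2 + 506·u·v + 792·u·v·w + 198·u·w + 144·u - 448·v^2 - 112·v + 492·v·w + 144·w - 336·v^2·w + 432·v·w^2 + 108·w^2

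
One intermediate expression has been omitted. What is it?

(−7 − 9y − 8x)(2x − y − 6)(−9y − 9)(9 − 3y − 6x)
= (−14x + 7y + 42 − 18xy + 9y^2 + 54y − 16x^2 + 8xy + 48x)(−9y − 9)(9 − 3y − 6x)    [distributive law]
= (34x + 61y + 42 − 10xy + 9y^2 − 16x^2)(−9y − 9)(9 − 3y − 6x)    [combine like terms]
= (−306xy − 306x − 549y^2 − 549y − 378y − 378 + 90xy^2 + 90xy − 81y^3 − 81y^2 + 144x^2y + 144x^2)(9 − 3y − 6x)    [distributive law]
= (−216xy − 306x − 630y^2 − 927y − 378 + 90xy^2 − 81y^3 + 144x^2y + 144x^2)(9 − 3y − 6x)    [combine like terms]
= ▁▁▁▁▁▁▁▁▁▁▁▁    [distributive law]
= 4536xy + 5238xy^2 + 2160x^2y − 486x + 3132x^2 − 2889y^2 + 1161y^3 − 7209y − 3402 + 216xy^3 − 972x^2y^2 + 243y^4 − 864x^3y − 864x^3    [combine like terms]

By distributive law:

−1944xy + 648xy^2 + 1296x^2y − 2754x + 918xy + 1836x^2 − 5670y^2 + 1890y^3 + 3780xy^2 − 8343y + 2781y^2 + 5562xy − 3402 + 1134y + 2268x + 810xy^2 − 270xy^3 − 540x^2y^2 − 729y^3 + 243y^4 + 486xy^3 + 1296x^2y − 432x^2y^2 − 864x^3y + 1296x^2 − 432x^2y − 864x^3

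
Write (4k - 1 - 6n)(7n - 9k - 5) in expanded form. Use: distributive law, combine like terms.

(4k - 1 - 6n)(7n - 9k - 5)
= 28kn - 36k² - 20k - 7n + 9k + 5 - 42n² + 54kn + 30n    [distributive law]
= 82kn - 36k² - 11k + 23n + 5 - 42n²    [combine like terms]

82kn - 36k² - 11k + 23n + 5 - 42n²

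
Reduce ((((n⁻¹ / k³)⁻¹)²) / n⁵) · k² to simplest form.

k⁸n⁻³

((((n⁻¹ / k³)⁻¹)²) / n⁵) · k²
= (((n⁻¹ / k³)⁻²) / n⁵) · k²    [power of a power]
= ((((n⁻¹)⁻²) / ((k³)⁻²)) / n⁵) · k²    [power of a quotient]
= ((n² / ((k³)⁻²)) / n⁵) · k²    [power of a power]
= ((n² / k⁻⁶) / n⁵) · k²    [power of a power]
= k⁸n⁻³    [quotient of powers]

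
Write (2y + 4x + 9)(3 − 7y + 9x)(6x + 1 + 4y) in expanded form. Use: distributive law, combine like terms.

20xy + 51y − 242y² − 124xy² − 56y³ + 84x²y + 594x² + 255x + 216x³ + 27

(2y + 4x + 9)(3 − 7y + 9x)(6x + 1 + 4y)
= (6y − 14y² + 18xy + 12x − 28xy + 36x² + 27 − 63y + 81x)(6x + 1 + 4y)    [distributive law]
= (−57y − 14y² − 10xy + 93x + 36x² + 27)(6x + 1 + 4y)    [combine like terms]
= −342xy − 57y − 228y² − 84xy² − 14y² − 56y³ − 60x²y − 10xy − 40xy² + 558x² + 93x + 372xy + 216x³ + 36x² + 144x²y + 162x + 27 + 108y    [distributive law]
= 20xy + 51y − 242y² − 124xy² − 56y³ + 84x²y + 594x² + 255x + 216x³ + 27    [combine like terms]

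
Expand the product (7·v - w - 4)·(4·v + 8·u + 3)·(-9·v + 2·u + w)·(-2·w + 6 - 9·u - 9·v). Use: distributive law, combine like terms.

-72·v^3·w - 1107·v^3 + 6300·u·v^3 + 2268·v^4 - 760·u·v^2·w - 4965·u·v^2 + 3024·u^2·v^2 - 92·v^2·w^2 + 186·v^2·w - 1160·u^2·v·w - 1434·u^2·v - 1008·u^3·v - 132·u·v·w^2 + 178·u·v·w - 1242·v^2 + 1032·u·v - 61·v·w^2 + 84·v·w + 8·v·w^3 + 104·u^2·w^2 + 374·u^2·w + 144·u^3·w + 16·u·w^3 + 55·u·w^2 - 72·u·w + 6·w^3 + 6·w^2 - 168·u^2 + 576·u^3 + 648·v - 144·u - 72·w

(7·v - w - 4)·(4·v + 8·u + 3)·(-9·v + 2·u + w)·(-2·w + 6 - 9·u - 9·v)
= (28·v^2 + 56·u·v + 21·v - 4·v·w - 8·u·w - 3·w - 16·v - 32·u - 12)·(-9·v + 2·u + w)·(-2·w + 6 - 9·u - 9·v)    [distributive law]
= (28·v^2 + 56·u·v + 5·v - 4·v·w - 8·u·w - 3·w - 32·u - 12)·(-9·v + 2·u + w)·(-2·w + 6 - 9·u - 9·v)    [combine like terms]
= (-252·v^3 + 56·u·v^2 + 28·v^2·w - 504·u·v^2 + 112·u^2·v + 56·u·v·w - 45·v^2 + 10·u·v + 5·v·w + 36·v^2·w - 8·u·v·w - 4·v·w^2 + 72·u·v·w - 16·u^2·w - 8·u·w^2 + 27·v·w - 6·u·w - 3·w^2 + 288·u·v - 64·u^2 - 32·u·w + 108·v - 24·u - 12·w)·(-2·w + 6 - 9·u - 9·v)    [distributive law]
= (-252·v^3 - 448·u·v^2 + 64·v^2·w + 112·u^2·v + 120·u·v·w - 45·v^2 + 298·u·v + 32·v·w - 4·v·w^2 - 16·u^2·w - 8·u·w^2 - 38·u·w - 3·w^2 - 64·u^2 + 108·v - 24·u - 12·w)·(-2·w + 6 - 9·u - 9·v)    [combine like terms]
= 504·v^3·w - 1512·v^3 + 2268·u·v^3 + 2268·v^4 + 896·u·v^2·w - 2688·u·v^2 + 4032·u^2·v^2 + 4032·u·v^3 - 128·v^2·w^2 + 384·v^2·w - 576·u·v^2·w - 576·v^3·w - 224·u^2·v·w + 672·u^2·v - 1008·u^3·v - 1008·u^2·v^2 - 240·u·v·w^2 + 720·u·v·w - 1080·u^2·v·w - 1080·u·v^2·w + 90·v^2·w - 270·v^2 + 405·u·v^2 + 405·v^3 - 596·u·v·w + 1788·u·v - 2682·u^2·v - 2682·u·v^2 - 64·v·w^2 + 192·v·w - 288·u·v·w - 288·v^2·w + 8·v·w^3 - 24·v·w^2 + 36·u·v·w^2 + 36·v^2·w^2 + 32·u^2·w^2 - 96·u^2·w + 144·u^3·w + 144·u^2·v·w + 16·u·w^3 - 48·u·w^2 + 72·u^2·w^2 + 72·u·v·w^2 + 76·u·w^2 - 228·u·w + 342·u^2·w + 342·u·v·w + 6·w^3 - 18·w^2 + 27·u·w^2 + 27·v·w^2 + 128·u^2·w - 384·u^2 + 576·u^3 + 576·u^2·v - 216·v·w + 648·v - 972·u·v - 972·v^2 + 48·u·w - 144·u + 216·u^2 + 216·u·v + 24·w^2 - 72·w + 108·u·w + 108·v·w    [distributive law]
= -72·v^3·w - 1107·v^3 + 6300·u·v^3 + 2268·v^4 - 760·u·v^2·w - 4965·u·v^2 + 3024·u^2·v^2 - 92·v^2·w^2 + 186·v^2·w - 1160·u^2·v·w - 1434·u^2·v - 1008·u^3·v - 132·u·v·w^2 + 178·u·v·w - 1242·v^2 + 1032·u·v - 61·v·w^2 + 84·v·w + 8·v·w^3 + 104·u^2·w^2 + 374·u^2·w + 144·u^3·w + 16·u·w^3 + 55·u·w^2 - 72·u·w + 6·w^3 + 6·w^2 - 168·u^2 + 576·u^3 + 648·v - 144·u - 72·w    [combine like terms]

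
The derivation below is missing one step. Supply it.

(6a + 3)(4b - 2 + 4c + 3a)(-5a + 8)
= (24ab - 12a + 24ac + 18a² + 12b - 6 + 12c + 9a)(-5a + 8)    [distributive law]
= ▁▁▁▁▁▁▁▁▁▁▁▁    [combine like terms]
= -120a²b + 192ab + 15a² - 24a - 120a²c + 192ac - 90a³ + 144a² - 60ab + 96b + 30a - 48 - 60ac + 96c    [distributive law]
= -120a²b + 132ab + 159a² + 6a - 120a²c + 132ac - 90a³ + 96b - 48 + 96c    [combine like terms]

By combine like terms:

(24ab - 3a + 24ac + 18a² + 12b - 6 + 12c)(-5a + 8)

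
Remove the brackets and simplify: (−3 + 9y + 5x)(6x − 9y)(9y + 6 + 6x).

54xy − 108x + 72x^2 − 243y^2 + 162y − 405xy^2 + 324x^2y − 729y^3 + 180x^3

(−3 + 9y + 5x)(6x − 9y)(9y + 6 + 6x)
= (−18x + 27y + 54xy − 81y^2 + 30x^2 − 45xy)(9y + 6 + 6x)    [distributive law]
= (−18x + 27y + 9xy − 81y^2 + 30x^2)(9y + 6 + 6x)    [combine like terms]
= −162xy − 108x − 108x^2 + 243y^2 + 162y + 162xy + 81xy^2 + 54xy + 54x^2y − 729y^3 − 486y^2 − 486xy^2 + 270x^2y + 180x^2 + 180x^3    [distributive law]
= 54xy − 108x + 72x^2 − 243y^2 + 162y − 405xy^2 + 324x^2y − 729y^3 + 180x^3    [combine like terms]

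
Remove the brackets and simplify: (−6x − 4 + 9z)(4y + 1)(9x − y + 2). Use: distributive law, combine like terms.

(−6x − 4 + 9z)(4y + 1)(9x − y + 2)
= (−24xy − 6x − 16y − 4 + 36yz + 9z)(9x − y + 2)    [distributive law]
= −216x^2y + 24xy^2 − 48xy − 54x^2 + 6xy − 12x − 144xy + 16y^2 − 32y − 36x + 4y − 8 + 324xyz − 36y^2z + 72yz + 81xz − 9yz + 18z    [distributive law]
= −216x^2y + 24xy^2 − 186xy − 54x^2 − 48x + 16y^2 − 28y − 8 + 324xyz − 36y^2z + 63yz + 81xz + 18z    [combine like terms]

−216x^2y + 24xy^2 − 186xy − 54x^2 − 48x + 16y^2 − 28y − 8 + 324xyz − 36y^2z + 63yz + 81xz + 18z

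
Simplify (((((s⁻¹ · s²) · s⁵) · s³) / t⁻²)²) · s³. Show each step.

(((((s⁻¹ · s²) · s⁵) · s³) / t⁻²)²) · s³
= (((((s⁻¹ · s²) · s⁵) · s³)²) / ((t⁻²)²)) · s³    [power of a quotient]
= (((((s⁻¹ · s²) · s⁵)²) · ((s³)²)) / ((t⁻²)²)) · s³    [power of a product]
= (((((s⁻¹ · s²)²) · ((s⁵)²)) · ((s³)²)) / ((t⁻²)²)) · s³    [power of a product]
= ((((((s⁻¹)²) · ((s²)²)) · ((s⁵)²)) · ((s³)²)) / ((t⁻²)²)) · s³    [power of a product]
= ((((s⁻² · ((s²)²)) · ((s⁵)²)) · ((s³)²)) / ((t⁻²)²)) · s³    [power of a power]
= ((((s⁻² · s⁴) · ((s⁵)²)) · ((s³)²)) / ((t⁻²)²)) · s³    [power of a power]
= (((s² · ((s⁵)²)) · ((s³)²)) / ((t⁻²)²)) · s³    [product of powers]
= (((s² · s¹⁰) · ((s³)²)) / ((t⁻²)²)) · s³    [power of a power]
= ((s¹² · ((s³)²)) / ((t⁻²)²)) · s³    [product of powers]
= ((s¹² · s⁶) / ((t⁻²)²)) · s³    [power of a power]
= (s¹⁸ / ((t⁻²)²)) · s³    [product of powers]
= (s¹⁸ / t⁻⁴) · s³    [power of a power]
= s²¹t⁴    [quotient of powers; product of powers]

s²¹t⁴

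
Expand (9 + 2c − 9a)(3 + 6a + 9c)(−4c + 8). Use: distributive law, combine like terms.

588c + 216 − 660ac + 216a − 204c^2 + 276ac^2 − 72c^3 + 216a^2c − 432a^2

(9 + 2c − 9a)(3 + 6a + 9c)(−4c + 8)
= (27 + 54a + 81c + 6c + 12ac + 18c^2 − 27a − 54a^2 − 81ac)(−4c + 8)    [distributive law]
= (27 + 27a + 87c − 69ac + 18c^2 − 54a^2)(−4c + 8)    [combine like terms]
= −108c + 216 − 108ac + 216a − 348c^2 + 696c + 276ac^2 − 552ac − 72c^3 + 144c^2 + 216a^2c − 432a^2    [distributive law]
= 588c + 216 − 660ac + 216a − 204c^2 + 276ac^2 − 72c^3 + 216a^2c − 432a^2    [combine like terms]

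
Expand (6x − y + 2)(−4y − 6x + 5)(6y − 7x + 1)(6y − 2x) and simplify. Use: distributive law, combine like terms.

−864xy^3 − 268x^2y^2 + 1692x^3y + 1234xy^2 − 1334x^2y − 504x^4 + 324x^3 − 406xy + 104x^2 + 144y^4 − 444y^3 + 282y^2 + 60y − 20x

(6x − y + 2)(−4y − 6x + 5)(6y − 7x + 1)(6y − 2x)
= (−24xy − 36x^2 + 30x + 4y^2 + 6xy − 5y − 8y − 12x + 10)(6y − 7x + 1)(6y − 2x)    [distributive law]
= (−18xy − 36x^2 + 18x + 4y^2 − 13y + 10)(6y − 7x + 1)(6y − 2x)    [combine like terms]
= (−108xy^2 + 126x^2y − 18xy − 216x^2y + 252x^3 − 36x^2 + 108xy − 126x^2 + 18x + 24y^3 − 28xy^2 + 4y^2 − 78y^2 + 91xy − 13y + 60y − 70x + 10)(6y − 2x)    [distributive law]
= (−136xy^2 − 90x^2y + 181xy + 252x^3 − 162x^2 − 52x + 24y^3 − 74y^2 + 47y + 10)(6y − 2x)    [combine like terms]
= −816xy^3 + 272x^2y^2 − 540x^2y^2 + 180x^3y + 1086xy^2 − 362x^2y + 1512x^3y − 504x^4 − 972x^2y + 324x^3 − 312xy + 104x^2 + 144y^4 − 48xy^3 − 444y^3 + 148xy^2 + 282y^2 − 94xy + 60y − 20x    [distributive law]
= −864xy^3 − 268x^2y^2 + 1692x^3y + 1234xy^2 − 1334x^2y − 504x^4 + 324x^3 − 406xy + 104x^2 + 144y^4 − 444y^3 + 282y^2 + 60y − 20x    [combine like terms]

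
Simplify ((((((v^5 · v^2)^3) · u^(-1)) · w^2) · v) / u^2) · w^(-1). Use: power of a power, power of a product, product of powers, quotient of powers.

((((((v^5 · v^2)^3) · u^(-1)) · w^2) · v) / u^2) · w^(-1)
= (((((((v^5)^3) · ((v^2)^3)) · u^(-1)) · w^2) · v) / u^2) · w^(-1)    [power of a product]
= (((((v^15 · ((v^2)^3)) · u^(-1)) · w^2) · v) / u^2) · w^(-1)    [power of a power]
= (((((v^15 · v^6) · u^(-1)) · w^2) · v) / u^2) · w^(-1)    [power of a power]
= ((((v^21 · u^(-1)) · w^2) · v) / u^2) · w^(-1)    [product of powers]
= u^(-3)v^22w    [quotient of powers; product of powers]

u^(-3)v^22w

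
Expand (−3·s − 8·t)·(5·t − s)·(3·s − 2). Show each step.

−21·s^2·t + 14·s·t + 9·s^3 − 6·s^2 − 120·s·t^2 + 80·t^2

(−3·s − 8·t)·(5·t − s)·(3·s − 2)
= (−15·s·t + 3·s^2 − 40·t^2 + 8·s·t)·(3·s − 2)    [distributive law]
= (−7·s·t + 3·s^2 − 40·t^2)·(3·s − 2)    [combine like terms]
= −21·s^2·t + 14·s·t + 9·s^3 − 6·s^2 − 120·s·t^2 + 80·t^2    [distributive law]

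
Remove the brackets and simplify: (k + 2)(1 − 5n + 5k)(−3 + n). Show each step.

−33k + 26kn − 5kn^2 − 15k^2 + 5k^2n − 6 + 32n − 10n^2

(k + 2)(1 − 5n + 5k)(−3 + n)
= (k − 5kn + 5k^2 + 2 − 10n + 10k)(−3 + n)    [distributive law]
= (11k − 5kn + 5k^2 + 2 − 10n)(−3 + n)    [combine like terms]
= −33k + 11kn + 15kn − 5kn^2 − 15k^2 + 5k^2n − 6 + 2n + 30n − 10n^2    [distributive law]
= −33k + 26kn − 5kn^2 − 15k^2 + 5k^2n − 6 + 32n − 10n^2    [combine like terms]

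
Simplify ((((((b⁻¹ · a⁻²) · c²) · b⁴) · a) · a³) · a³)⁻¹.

((((((b⁻¹ · a⁻²) · c²) · b⁴) · a) · a³) · a³)⁻¹
= ((((((b⁻¹ · a⁻²) · c²) · b⁴) · a) · a³)⁻¹) · ((a³)⁻¹)    [power of a product]
= ((((((b⁻¹ · a⁻²) · c²) · b⁴) · a)⁻¹) · ((a³)⁻¹)) · ((a³)⁻¹)    [power of a product]
= ((((((b⁻¹ · a⁻²) · c²) · b⁴)⁻¹) · (a⁻¹)) · ((a³)⁻¹)) · ((a³)⁻¹)    [power of a product]
= ((((((b⁻¹ · a⁻²) · c²)⁻¹) · ((b⁴)⁻¹)) · (a⁻¹)) · ((a³)⁻¹)) · ((a³)⁻¹)    [power of a product]
= ((((((b⁻¹ · a⁻²)⁻¹) · ((c²)⁻¹)) · ((b⁴)⁻¹)) · (a⁻¹)) · ((a³)⁻¹)) · ((a³)⁻¹)    [power of a product]
= (((((((b⁻¹)⁻¹) · ((a⁻²)⁻¹)) · ((c²)⁻¹)) · ((b⁴)⁻¹)) · (a⁻¹)) · ((a³)⁻¹)) · ((a³)⁻¹)    [power of a product]
= (((((b · ((a⁻²)⁻¹)) · ((c²)⁻¹)) · ((b⁴)⁻¹)) · (a⁻¹)) · ((a³)⁻¹)) · ((a³)⁻¹)    [power of a power]
= (((((b · a²) · ((c²)⁻¹)) · ((b⁴)⁻¹)) · (a⁻¹)) · ((a³)⁻¹)) · ((a³)⁻¹)    [power of a power]
= (((((b · a²) · c⁻²) · ((b⁴)⁻¹)) · (a⁻¹)) · ((a³)⁻¹)) · ((a³)⁻¹)    [power of a power]
= (((((b · a²) · c⁻²) · b⁻⁴) · (a⁻¹)) · ((a³)⁻¹)) · ((a³)⁻¹)    [power of a power]
= (((((b · a²) · c⁻²) · b⁻⁴) · a⁻¹) · a⁻³) · ((a³)⁻¹)    [power of a power]
= (((((b · a²) · c⁻²) · b⁻⁴) · a⁻¹) · a⁻³) · a⁻³    [power of a power]
= a⁻⁵b⁻³c⁻²    [product of powers]

a⁻⁵b⁻³c⁻²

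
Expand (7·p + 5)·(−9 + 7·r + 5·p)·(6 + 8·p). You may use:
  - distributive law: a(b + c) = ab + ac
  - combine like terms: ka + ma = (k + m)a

(7·p + 5)·(−9 + 7·r + 5·p)·(6 + 8·p)
= (−63·p + 49·p·r + 35·p² − 45 + 35·r + 25·p)·(6 + 8·p)    [distributive law]
= (−38·p + 49·p·r + 35·p² − 45 + 35·r)·(6 + 8·p)    [combine like terms]
= −228·p − 304·p² + 294·p·r + 392·p²·r + 210·p² + 280·p³ − 270 − 360·p + 210·r + 280·p·r    [distributive law]
= −588·p − 94·p² + 574·p·r + 392·p²·r + 280·p³ − 270 + 210·r    [combine like terms]

−588·p − 94·p² + 574·p·r + 392·p²·r + 280·p³ − 270 + 210·r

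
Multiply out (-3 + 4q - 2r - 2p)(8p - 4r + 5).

-34p + 2r - 15 + 32pq - 16qr + 20q - 8pr + 8r^2 - 16p^2

(-3 + 4q - 2r - 2p)(8p - 4r + 5)
= -24p + 12r - 15 + 32pq - 16qr + 20q - 16pr + 8r^2 - 10r - 16p^2 + 8pr - 10p    [distributive law]
= -34p + 2r - 15 + 32pq - 16qr + 20q - 8pr + 8r^2 - 16p^2    [combine like terms]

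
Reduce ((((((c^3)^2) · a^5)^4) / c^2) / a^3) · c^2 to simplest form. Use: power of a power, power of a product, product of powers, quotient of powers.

((((((c^3)^2) · a^5)^4) / c^2) / a^3) · c^2
= ((((((c^3)^2)^4) · ((a^5)^4)) / c^2) / a^3) · c^2    [power of a product]
= (((((c^3)^8) · ((a^5)^4)) / c^2) / a^3) · c^2    [power of a power]
= (((c^24 · ((a^5)^4)) / c^2) / a^3) · c^2    [power of a power]
= (((c^24 · a^20) / c^2) / a^3) · c^2    [power of a power]
= a^17·c^24    [quotient of powers; product of powers]

a^17·c^24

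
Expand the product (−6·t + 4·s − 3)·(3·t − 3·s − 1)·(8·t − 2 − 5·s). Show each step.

−144·t^3 + 12·t^2 + 330·s·t^2 − 5·s·t − 246·s^2·t + 30·t − s^2 + 60·s^3 − 25·s − 6

(−6·t + 4·s − 3)·(3·t − 3·s − 1)·(8·t − 2 − 5·s)
= (−18·t^2 + 18·s·t + 6·t + 12·s·t − 12·s^2 − 4·s − 9·t + 9·s + 3)·(8·t − 2 − 5·s)    [distributive law]
= (−18·t^2 + 30·s·t − 3·t − 12·s^2 + 5·s + 3)·(8·t − 2 − 5·s)    [combine like terms]
= −144·t^3 + 36·t^2 + 90·s·t^2 + 240·s·t^2 − 60·s·t − 150·s^2·t − 24·t^2 + 6·t + 15·s·t − 96·s^2·t + 24·s^2 + 60·s^3 + 40·s·t − 10·s − 25·s^2 + 24·t − 6 − 15·s    [distributive law]
= −144·t^3 + 12·t^2 + 330·s·t^2 − 5·s·t − 246·s^2·t + 30·t − s^2 + 60·s^3 − 25·s − 6    [combine like terms]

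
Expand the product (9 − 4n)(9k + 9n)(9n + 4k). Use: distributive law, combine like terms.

(9 − 4n)(9k + 9n)(9n + 4k)
= (81k + 81n − 36kn − 36n^2)(9n + 4k)    [distributive law]
= 729kn + 324k^2 + 729n^2 + 324kn − 324kn^2 − 144k^2n − 324n^3 − 144kn^2    [distributive law]
= 1053kn + 324k^2 + 729n^2 − 468kn^2 − 144k^2n − 324n^3    [combine like terms]

1053kn + 324k^2 + 729n^2 − 468kn^2 − 144k^2n − 324n^3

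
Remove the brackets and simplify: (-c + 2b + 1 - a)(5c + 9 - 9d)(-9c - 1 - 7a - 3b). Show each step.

(-c + 2b + 1 - a)(5c + 9 - 9d)(-9c - 1 - 7a - 3b)
= (-5c^2 - 9c + 9cd + 10bc + 18b - 18bd + 5c + 9 - 9d - 5ac - 9a + 9ad)(-9c - 1 - 7a - 3b)    [distributive law]
= (-5c^2 - 4c + 9cd + 10bc + 18b - 18bd + 9 - 9d - 5ac - 9a + 9ad)(-9c - 1 - 7a - 3b)    [combine like terms]
= 45c^3 + 5c^2 + 35ac^2 + 15bc^2 + 36c^2 + 4c + 28ac + 12bc - 81c^2d - 9cd - 63acd - 27bcd - 90bc^2 - 10bc - 70abc - 30b^2c - 162bc - 18b - 126ab - 54b^2 + 162bcd + 18bd + 126abd + 54b^2d - 81c - 9 - 63a - 27b + 81cd + 9d + 63ad + 27bd + 45ac^2 + 5ac + 35a^2c + 15abc + 81ac + 9a + 63a^2 + 27ab - 81acd - 9ad - 63a^2d - 27abd    [distributive law]
= 45c^3 + 41c^2 + 80ac^2 - 75bc^2 - 77c + 114ac - 160bc - 81c^2d + 72cd - 144acd + 135bcd - 55abc - 30b^2c - 45b - 99ab - 54b^2 + 45bd + 99abd + 54b^2d - 9 - 54a + 9d + 54ad + 35a^2c + 63a^2 - 63a^2d    [combine like terms]

45c^3 + 41c^2 + 80ac^2 - 75bc^2 - 77c + 114ac - 160bc - 81c^2d + 72cd - 144acd + 135bcd - 55abc - 30b^2c - 45b - 99ab - 54b^2 + 45bd + 99abd + 54b^2d - 9 - 54a + 9d + 54ad + 35a^2c + 63a^2 - 63a^2d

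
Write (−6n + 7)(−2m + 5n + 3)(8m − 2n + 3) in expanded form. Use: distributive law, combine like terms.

(−6n + 7)(−2m + 5n + 3)(8m − 2n + 3)
= (12mn − 30n² − 18n − 14m + 35n + 21)(8m − 2n + 3)    [distributive law]
= (12mn − 30n² + 17n − 14m + 21)(8m − 2n + 3)    [combine like terms]
= 96m²n − 24mn² + 36mn − 240mn² + 60n³ − 90n² + 136mn − 34n² + 51n − 112m² + 28mn − 42m + 168m − 42n + 63    [distributive law]
= 96m²n − 264mn² + 200mn + 60n³ − 124n² + 9n − 112m² + 126m + 63    [combine like terms]

96m²n − 264mn² + 200mn + 60n³ − 124n² + 9n − 112m² + 126m + 63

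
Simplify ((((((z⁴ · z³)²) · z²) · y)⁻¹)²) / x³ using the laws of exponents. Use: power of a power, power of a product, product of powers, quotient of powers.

((((((z⁴ · z³)²) · z²) · y)⁻¹)²) / x³
= (((((z⁴ · z³)²) · z²) · y)⁻²) / x³    [power of a power]
= (((((z⁴ · z³)²) · z²)⁻²) · (y⁻²)) / x³    [power of a product]
= (((((z⁴ · z³)²)⁻²) · ((z²)⁻²)) · (y⁻²)) / x³    [power of a product]
= ((((z⁴ · z³)⁻⁴) · ((z²)⁻²)) · (y⁻²)) / x³    [power of a power]
= (((((z⁴)⁻⁴) · ((z³)⁻⁴)) · ((z²)⁻²)) · (y⁻²)) / x³    [power of a product]
= (((z⁻¹⁶ · ((z³)⁻⁴)) · ((z²)⁻²)) · (y⁻²)) / x³    [power of a power]
= (((z⁻¹⁶ · z⁻¹²) · ((z²)⁻²)) · (y⁻²)) / x³    [power of a power]
= ((z⁻²⁸ · ((z²)⁻²)) · (y⁻²)) / x³    [product of powers]
= ((z⁻²⁸ · z⁻⁴) · (y⁻²)) / x³    [power of a power]
= (z⁻³² · (y⁻²)) / x³    [product of powers]
= x⁻³·y⁻²·z⁻³²    [quotient of powers]

x⁻³·y⁻²·z⁻³²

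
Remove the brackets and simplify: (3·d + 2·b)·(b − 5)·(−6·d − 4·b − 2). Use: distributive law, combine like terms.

(3·d + 2·b)·(b − 5)·(−6·d − 4·b − 2)
= (3·b·d − 15·d + 2·b^2 − 10·b)·(−6·d − 4·b − 2)    [distributive law]
= −18·b·d^2 − 12·b^2·d − 6·b·d + 90·d^2 + 60·b·d + 30·d − 12·b^2·d − 8·b^3 − 4·b^2 + 60·b·d + 40·b^2 + 20·b    [distributive law]
= −18·b·d^2 − 24·b^2·d + 114·b·d + 90·d^2 + 30·d − 8·b^3 + 36·b^2 + 20·b    [combine like terms]

−18·b·d^2 − 24·b^2·d + 114·b·d + 90·d^2 + 30·d − 8·b^3 + 36·b^2 + 20·b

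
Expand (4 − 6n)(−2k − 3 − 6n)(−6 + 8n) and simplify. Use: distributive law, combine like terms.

48k − 136kn + 72 − 60n − 264n² + 96kn² + 288n³

(4 − 6n)(−2k − 3 − 6n)(−6 + 8n)
= (−8k − 12 − 24n + 12kn + 18n + 36n²)(−6 + 8n)    [distributive law]
= (−8k − 12 − 6n + 12kn + 36n²)(−6 + 8n)    [combine like terms]
= 48k − 64kn + 72 − 96n + 36n − 48n² − 72kn + 96kn² − 216n² + 288n³    [distributive law]
= 48k − 136kn + 72 − 60n − 264n² + 96kn² + 288n³    [combine like terms]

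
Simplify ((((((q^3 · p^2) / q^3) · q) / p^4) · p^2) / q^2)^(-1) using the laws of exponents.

((((((q^3 · p^2) / q^3) · q) / p^4) · p^2) / q^2)^(-1)
= ((((((q^3 · p^2) / q^3) · q) / p^4) · p^2)^(-1)) / ((q^2)^(-1))    [power of a quotient]
= ((((((q^3 · p^2) / q^3) · q) / p^4)^(-1)) · ((p^2)^(-1))) / ((q^2)^(-1))    [power of a product]
= ((((((q^3 · p^2) / q^3) · q)^(-1)) / ((p^4)^(-1))) · ((p^2)^(-1))) / ((q^2)^(-1))    [power of a quotient]
= ((((((q^3 · p^2) / q^3)^(-1)) · (q^(-1))) / ((p^4)^(-1))) · ((p^2)^(-1))) / ((q^2)^(-1))    [power of a product]
= ((((((q^3 · p^2)^(-1)) / ((q^3)^(-1))) · (q^(-1))) / ((p^4)^(-1))) · ((p^2)^(-1))) / ((q^2)^(-1))    [power of a quotient]
= (((((((q^3)^(-1)) · ((p^2)^(-1))) / ((q^3)^(-1))) · (q^(-1))) / ((p^4)^(-1))) · ((p^2)^(-1))) / ((q^2)^(-1))    [power of a product]
= (((((q^(-3) · ((p^2)^(-1))) / ((q^3)^(-1))) · (q^(-1))) / ((p^4)^(-1))) · ((p^2)^(-1))) / ((q^2)^(-1))    [power of a power]
= (((((q^(-3) · p^(-2)) / ((q^3)^(-1))) · (q^(-1))) / ((p^4)^(-1))) · ((p^2)^(-1))) / ((q^2)^(-1))    [power of a power]
= (((((q^(-3) · p^(-2)) / q^(-3)) · (q^(-1))) / ((p^4)^(-1))) · ((p^2)^(-1))) / ((q^2)^(-1))    [power of a power]
= (((((q^(-3) · p^(-2)) / q^(-3)) · q^(-1)) / p^(-4)) · ((p^2)^(-1))) / ((q^2)^(-1))    [power of a power]
= (((((q^(-3) · p^(-2)) / q^(-3)) · q^(-1)) / p^(-4)) · p^(-2)) / ((q^2)^(-1))    [power of a power]
= (((((q^(-3) · p^(-2)) / q^(-3)) · q^(-1)) / p^(-4)) · p^(-2)) / q^(-2)    [power of a power]
= q    [quotient of powers; product of powers]

q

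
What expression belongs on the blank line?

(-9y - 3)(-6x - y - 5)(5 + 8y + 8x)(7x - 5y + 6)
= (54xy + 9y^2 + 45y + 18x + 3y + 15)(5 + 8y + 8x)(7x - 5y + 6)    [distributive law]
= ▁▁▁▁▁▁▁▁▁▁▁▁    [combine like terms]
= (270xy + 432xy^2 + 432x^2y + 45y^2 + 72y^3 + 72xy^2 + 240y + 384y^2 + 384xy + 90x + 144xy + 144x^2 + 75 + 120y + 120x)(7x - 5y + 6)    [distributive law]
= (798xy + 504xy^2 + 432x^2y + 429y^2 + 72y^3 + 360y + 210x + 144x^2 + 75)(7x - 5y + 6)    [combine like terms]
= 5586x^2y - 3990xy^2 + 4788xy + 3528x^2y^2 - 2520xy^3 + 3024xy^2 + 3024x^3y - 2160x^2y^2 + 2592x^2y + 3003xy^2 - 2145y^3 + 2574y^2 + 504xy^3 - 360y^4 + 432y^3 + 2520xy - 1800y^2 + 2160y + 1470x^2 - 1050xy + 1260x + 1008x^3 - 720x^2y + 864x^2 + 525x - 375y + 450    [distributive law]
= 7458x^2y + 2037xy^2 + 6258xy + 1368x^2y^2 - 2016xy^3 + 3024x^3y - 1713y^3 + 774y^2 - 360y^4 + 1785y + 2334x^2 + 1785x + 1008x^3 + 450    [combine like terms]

Applying combine like terms to the line above:

(54xy + 9y^2 + 48y + 18x + 15)(5 + 8y + 8x)(7x - 5y + 6)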